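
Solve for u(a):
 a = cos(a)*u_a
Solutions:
 u(a) = C1 + Integral(a/cos(a), a)


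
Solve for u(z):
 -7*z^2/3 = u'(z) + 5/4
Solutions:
 u(z) = C1 - 7*z^3/9 - 5*z/4


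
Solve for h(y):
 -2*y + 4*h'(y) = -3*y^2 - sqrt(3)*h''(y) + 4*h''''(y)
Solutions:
 h(y) = C1 + C2*exp(-y*(3^(5/6)/(sqrt(144 - sqrt(3)) + 12)^(1/3) + 3^(2/3)*(sqrt(144 - sqrt(3)) + 12)^(1/3))/12)*sin(y*(-3^(1/6)*(sqrt(144 - sqrt(3)) + 12)^(1/3) + 3^(1/3)/(sqrt(144 - sqrt(3)) + 12)^(1/3))/4) + C3*exp(-y*(3^(5/6)/(sqrt(144 - sqrt(3)) + 12)^(1/3) + 3^(2/3)*(sqrt(144 - sqrt(3)) + 12)^(1/3))/12)*cos(y*(-3^(1/6)*(sqrt(144 - sqrt(3)) + 12)^(1/3) + 3^(1/3)/(sqrt(144 - sqrt(3)) + 12)^(1/3))/4) + C4*exp(y*(3^(5/6)/(sqrt(144 - sqrt(3)) + 12)^(1/3) + 3^(2/3)*(sqrt(144 - sqrt(3)) + 12)^(1/3))/6) - y^3/4 + y^2/4 + 3*sqrt(3)*y^2/16 - 9*y/32 - sqrt(3)*y/8


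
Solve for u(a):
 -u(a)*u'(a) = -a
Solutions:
 u(a) = -sqrt(C1 + a^2)
 u(a) = sqrt(C1 + a^2)


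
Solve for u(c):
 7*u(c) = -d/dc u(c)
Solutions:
 u(c) = C1*exp(-7*c)


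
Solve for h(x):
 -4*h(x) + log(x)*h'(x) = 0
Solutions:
 h(x) = C1*exp(4*li(x))


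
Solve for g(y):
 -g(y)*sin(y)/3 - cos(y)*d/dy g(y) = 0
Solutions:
 g(y) = C1*cos(y)^(1/3)


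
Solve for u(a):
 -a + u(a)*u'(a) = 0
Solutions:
 u(a) = -sqrt(C1 + a^2)
 u(a) = sqrt(C1 + a^2)


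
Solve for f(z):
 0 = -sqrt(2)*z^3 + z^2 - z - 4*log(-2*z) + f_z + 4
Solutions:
 f(z) = C1 + sqrt(2)*z^4/4 - z^3/3 + z^2/2 + 4*z*log(-z) + 4*z*(-2 + log(2))


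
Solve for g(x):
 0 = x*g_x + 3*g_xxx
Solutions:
 g(x) = C1 + Integral(C2*airyai(-3^(2/3)*x/3) + C3*airybi(-3^(2/3)*x/3), x)


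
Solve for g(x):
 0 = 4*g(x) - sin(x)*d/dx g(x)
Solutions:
 g(x) = C1*(cos(x)^2 - 2*cos(x) + 1)/(cos(x)^2 + 2*cos(x) + 1)


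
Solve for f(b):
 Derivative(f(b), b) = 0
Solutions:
 f(b) = C1


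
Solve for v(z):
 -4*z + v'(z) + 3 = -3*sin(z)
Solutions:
 v(z) = C1 + 2*z^2 - 3*z + 3*cos(z)


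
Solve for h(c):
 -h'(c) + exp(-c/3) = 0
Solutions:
 h(c) = C1 - 3*exp(-c/3)


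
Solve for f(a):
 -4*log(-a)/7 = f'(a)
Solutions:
 f(a) = C1 - 4*a*log(-a)/7 + 4*a/7


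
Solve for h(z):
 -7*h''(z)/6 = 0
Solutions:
 h(z) = C1 + C2*z


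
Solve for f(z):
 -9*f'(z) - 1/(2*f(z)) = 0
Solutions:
 f(z) = -sqrt(C1 - z)/3
 f(z) = sqrt(C1 - z)/3


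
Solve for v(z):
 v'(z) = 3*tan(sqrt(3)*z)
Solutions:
 v(z) = C1 - sqrt(3)*log(cos(sqrt(3)*z))


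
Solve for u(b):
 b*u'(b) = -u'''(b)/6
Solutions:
 u(b) = C1 + Integral(C2*airyai(-6^(1/3)*b) + C3*airybi(-6^(1/3)*b), b)


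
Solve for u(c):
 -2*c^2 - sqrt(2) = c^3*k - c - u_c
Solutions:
 u(c) = C1 + c^4*k/4 + 2*c^3/3 - c^2/2 + sqrt(2)*c


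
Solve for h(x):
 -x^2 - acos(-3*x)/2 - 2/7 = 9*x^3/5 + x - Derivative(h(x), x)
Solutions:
 h(x) = C1 + 9*x^4/20 + x^3/3 + x^2/2 + x*acos(-3*x)/2 + 2*x/7 + sqrt(1 - 9*x^2)/6


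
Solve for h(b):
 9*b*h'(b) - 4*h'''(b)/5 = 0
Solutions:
 h(b) = C1 + Integral(C2*airyai(90^(1/3)*b/2) + C3*airybi(90^(1/3)*b/2), b)


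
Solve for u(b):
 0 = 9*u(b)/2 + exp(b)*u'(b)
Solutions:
 u(b) = C1*exp(9*exp(-b)/2)


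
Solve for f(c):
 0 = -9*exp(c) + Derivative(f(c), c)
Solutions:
 f(c) = C1 + 9*exp(c)


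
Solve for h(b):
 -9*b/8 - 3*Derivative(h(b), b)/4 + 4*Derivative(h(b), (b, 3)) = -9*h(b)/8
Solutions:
 h(b) = C3*exp(-3*b/4) + b + (C1*sin(sqrt(15)*b/8) + C2*cos(sqrt(15)*b/8))*exp(3*b/8) + 2/3


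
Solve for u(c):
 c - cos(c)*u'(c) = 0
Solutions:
 u(c) = C1 + Integral(c/cos(c), c)


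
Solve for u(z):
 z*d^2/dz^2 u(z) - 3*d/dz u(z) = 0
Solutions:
 u(z) = C1 + C2*z^4


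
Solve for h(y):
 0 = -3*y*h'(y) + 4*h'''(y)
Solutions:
 h(y) = C1 + Integral(C2*airyai(6^(1/3)*y/2) + C3*airybi(6^(1/3)*y/2), y)


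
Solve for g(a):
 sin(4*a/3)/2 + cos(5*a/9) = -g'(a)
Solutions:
 g(a) = C1 - 9*sin(5*a/9)/5 + 3*cos(4*a/3)/8


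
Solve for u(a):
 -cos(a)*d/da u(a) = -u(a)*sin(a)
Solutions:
 u(a) = C1/cos(a)


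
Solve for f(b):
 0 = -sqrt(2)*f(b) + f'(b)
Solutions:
 f(b) = C1*exp(sqrt(2)*b)


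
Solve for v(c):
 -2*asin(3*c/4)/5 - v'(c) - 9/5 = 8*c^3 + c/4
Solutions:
 v(c) = C1 - 2*c^4 - c^2/8 - 2*c*asin(3*c/4)/5 - 9*c/5 - 2*sqrt(16 - 9*c^2)/15


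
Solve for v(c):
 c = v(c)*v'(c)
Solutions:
 v(c) = -sqrt(C1 + c^2)
 v(c) = sqrt(C1 + c^2)


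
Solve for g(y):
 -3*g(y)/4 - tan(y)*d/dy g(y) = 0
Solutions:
 g(y) = C1/sin(y)^(3/4)


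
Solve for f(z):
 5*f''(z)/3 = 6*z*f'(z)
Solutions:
 f(z) = C1 + C2*erfi(3*sqrt(5)*z/5)


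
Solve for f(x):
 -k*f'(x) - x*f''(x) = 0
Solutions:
 f(x) = C1 + x^(1 - re(k))*(C2*sin(log(x)*Abs(im(k))) + C3*cos(log(x)*im(k)))


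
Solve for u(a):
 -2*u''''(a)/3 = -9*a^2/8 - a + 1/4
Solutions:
 u(a) = C1 + C2*a + C3*a^2 + C4*a^3 + 3*a^6/640 + a^5/80 - a^4/64


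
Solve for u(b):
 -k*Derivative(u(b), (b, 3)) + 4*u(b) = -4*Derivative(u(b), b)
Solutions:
 u(b) = C1*exp(b*(6^(1/3)*(sqrt(3)*sqrt((27 - 16/k)/k^2) - 9/k)^(1/3)/6 - 2^(1/3)*3^(5/6)*I*(sqrt(3)*sqrt((27 - 16/k)/k^2) - 9/k)^(1/3)/6 - 8/(k*(-6^(1/3) + 2^(1/3)*3^(5/6)*I)*(sqrt(3)*sqrt((27 - 16/k)/k^2) - 9/k)^(1/3)))) + C2*exp(b*(6^(1/3)*(sqrt(3)*sqrt((27 - 16/k)/k^2) - 9/k)^(1/3)/6 + 2^(1/3)*3^(5/6)*I*(sqrt(3)*sqrt((27 - 16/k)/k^2) - 9/k)^(1/3)/6 + 8/(k*(6^(1/3) + 2^(1/3)*3^(5/6)*I)*(sqrt(3)*sqrt((27 - 16/k)/k^2) - 9/k)^(1/3)))) + C3*exp(-6^(1/3)*b*((sqrt(3)*sqrt((27 - 16/k)/k^2) - 9/k)^(1/3) + 2*6^(1/3)/(k*(sqrt(3)*sqrt((27 - 16/k)/k^2) - 9/k)^(1/3)))/3)


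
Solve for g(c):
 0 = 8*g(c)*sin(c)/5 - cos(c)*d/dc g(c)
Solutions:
 g(c) = C1/cos(c)^(8/5)


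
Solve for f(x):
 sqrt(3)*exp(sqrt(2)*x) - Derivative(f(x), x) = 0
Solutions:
 f(x) = C1 + sqrt(6)*exp(sqrt(2)*x)/2


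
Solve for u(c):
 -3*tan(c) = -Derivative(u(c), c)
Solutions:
 u(c) = C1 - 3*log(cos(c))


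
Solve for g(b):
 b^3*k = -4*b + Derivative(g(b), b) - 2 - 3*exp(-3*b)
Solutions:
 g(b) = C1 + b^4*k/4 + 2*b^2 + 2*b - exp(-3*b)


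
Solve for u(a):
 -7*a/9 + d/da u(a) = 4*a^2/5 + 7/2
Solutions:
 u(a) = C1 + 4*a^3/15 + 7*a^2/18 + 7*a/2


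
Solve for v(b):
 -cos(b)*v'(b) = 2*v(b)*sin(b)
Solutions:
 v(b) = C1*cos(b)^2


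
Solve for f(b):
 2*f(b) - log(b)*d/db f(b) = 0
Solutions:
 f(b) = C1*exp(2*li(b))


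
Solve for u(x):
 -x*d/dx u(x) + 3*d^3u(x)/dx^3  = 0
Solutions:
 u(x) = C1 + Integral(C2*airyai(3^(2/3)*x/3) + C3*airybi(3^(2/3)*x/3), x)


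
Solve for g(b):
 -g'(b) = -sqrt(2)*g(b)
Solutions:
 g(b) = C1*exp(sqrt(2)*b)


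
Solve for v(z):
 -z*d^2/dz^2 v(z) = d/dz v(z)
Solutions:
 v(z) = C1 + C2*log(z)


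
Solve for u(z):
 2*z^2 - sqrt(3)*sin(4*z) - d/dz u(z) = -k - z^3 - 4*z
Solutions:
 u(z) = C1 + k*z + z^4/4 + 2*z^3/3 + 2*z^2 + sqrt(3)*cos(4*z)/4


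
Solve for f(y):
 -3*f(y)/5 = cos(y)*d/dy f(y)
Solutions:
 f(y) = C1*(sin(y) - 1)^(3/10)/(sin(y) + 1)^(3/10)


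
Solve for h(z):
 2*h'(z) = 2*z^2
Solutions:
 h(z) = C1 + z^3/3


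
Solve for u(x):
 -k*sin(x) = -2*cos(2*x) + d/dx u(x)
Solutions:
 u(x) = C1 + k*cos(x) + sin(2*x)


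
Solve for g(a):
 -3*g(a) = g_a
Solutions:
 g(a) = C1*exp(-3*a)


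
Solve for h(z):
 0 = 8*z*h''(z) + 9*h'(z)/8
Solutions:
 h(z) = C1 + C2*z^(55/64)


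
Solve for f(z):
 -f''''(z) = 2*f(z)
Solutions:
 f(z) = (C1*sin(2^(3/4)*z/2) + C2*cos(2^(3/4)*z/2))*exp(-2^(3/4)*z/2) + (C3*sin(2^(3/4)*z/2) + C4*cos(2^(3/4)*z/2))*exp(2^(3/4)*z/2)


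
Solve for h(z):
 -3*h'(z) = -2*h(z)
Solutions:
 h(z) = C1*exp(2*z/3)


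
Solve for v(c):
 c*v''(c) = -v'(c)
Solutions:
 v(c) = C1 + C2*log(c)


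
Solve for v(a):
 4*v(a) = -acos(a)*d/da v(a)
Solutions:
 v(a) = C1*exp(-4*Integral(1/acos(a), a))


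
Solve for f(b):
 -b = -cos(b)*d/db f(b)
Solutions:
 f(b) = C1 + Integral(b/cos(b), b)


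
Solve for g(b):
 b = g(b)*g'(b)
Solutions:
 g(b) = -sqrt(C1 + b^2)
 g(b) = sqrt(C1 + b^2)


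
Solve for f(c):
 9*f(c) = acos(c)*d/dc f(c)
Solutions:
 f(c) = C1*exp(9*Integral(1/acos(c), c))


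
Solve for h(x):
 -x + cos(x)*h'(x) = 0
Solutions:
 h(x) = C1 + Integral(x/cos(x), x)


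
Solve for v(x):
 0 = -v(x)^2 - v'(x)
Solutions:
 v(x) = 1/(C1 + x)


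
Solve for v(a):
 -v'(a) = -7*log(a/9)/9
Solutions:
 v(a) = C1 + 7*a*log(a)/9 - 14*a*log(3)/9 - 7*a/9


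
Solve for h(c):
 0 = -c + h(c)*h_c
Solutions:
 h(c) = -sqrt(C1 + c^2)
 h(c) = sqrt(C1 + c^2)


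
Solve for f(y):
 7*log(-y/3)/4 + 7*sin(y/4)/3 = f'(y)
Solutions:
 f(y) = C1 + 7*y*log(-y)/4 - 7*y*log(3)/4 - 7*y/4 - 28*cos(y/4)/3


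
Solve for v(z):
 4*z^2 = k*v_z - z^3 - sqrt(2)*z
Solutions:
 v(z) = C1 + z^4/(4*k) + 4*z^3/(3*k) + sqrt(2)*z^2/(2*k)


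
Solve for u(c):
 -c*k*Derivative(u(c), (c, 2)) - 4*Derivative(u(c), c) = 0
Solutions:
 u(c) = C1 + c^(((re(k) - 4)*re(k) + im(k)^2)/(re(k)^2 + im(k)^2))*(C2*sin(4*log(c)*Abs(im(k))/(re(k)^2 + im(k)^2)) + C3*cos(4*log(c)*im(k)/(re(k)^2 + im(k)^2)))


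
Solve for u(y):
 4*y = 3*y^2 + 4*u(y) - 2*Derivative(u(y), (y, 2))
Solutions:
 u(y) = C1*exp(-sqrt(2)*y) + C2*exp(sqrt(2)*y) - 3*y^2/4 + y - 3/4


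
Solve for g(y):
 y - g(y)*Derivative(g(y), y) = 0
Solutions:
 g(y) = -sqrt(C1 + y^2)
 g(y) = sqrt(C1 + y^2)


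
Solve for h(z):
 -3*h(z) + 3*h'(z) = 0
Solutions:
 h(z) = C1*exp(z)


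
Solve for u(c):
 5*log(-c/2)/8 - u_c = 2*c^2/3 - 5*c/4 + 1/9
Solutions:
 u(c) = C1 - 2*c^3/9 + 5*c^2/8 + 5*c*log(-c)/8 + c*(-53 - 45*log(2))/72


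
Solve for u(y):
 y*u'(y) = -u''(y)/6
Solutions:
 u(y) = C1 + C2*erf(sqrt(3)*y)


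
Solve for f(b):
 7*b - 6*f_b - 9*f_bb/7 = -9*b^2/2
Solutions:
 f(b) = C1 + C2*exp(-14*b/3) + b^3/4 + 71*b^2/168 - 71*b/392


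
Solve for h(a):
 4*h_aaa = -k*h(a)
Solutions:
 h(a) = C1*exp(2^(1/3)*a*(-k)^(1/3)/2) + C2*exp(2^(1/3)*a*(-k)^(1/3)*(-1 + sqrt(3)*I)/4) + C3*exp(-2^(1/3)*a*(-k)^(1/3)*(1 + sqrt(3)*I)/4)


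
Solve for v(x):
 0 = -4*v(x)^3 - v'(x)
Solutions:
 v(x) = -sqrt(2)*sqrt(-1/(C1 - 4*x))/2
 v(x) = sqrt(2)*sqrt(-1/(C1 - 4*x))/2


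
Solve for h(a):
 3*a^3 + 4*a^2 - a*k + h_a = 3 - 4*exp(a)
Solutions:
 h(a) = C1 - 3*a^4/4 - 4*a^3/3 + a^2*k/2 + 3*a - 4*exp(a)


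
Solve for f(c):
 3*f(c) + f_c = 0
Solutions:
 f(c) = C1*exp(-3*c)


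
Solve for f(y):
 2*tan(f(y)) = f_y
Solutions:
 f(y) = pi - asin(C1*exp(2*y))
 f(y) = asin(C1*exp(2*y))


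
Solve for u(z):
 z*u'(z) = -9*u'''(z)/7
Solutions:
 u(z) = C1 + Integral(C2*airyai(-21^(1/3)*z/3) + C3*airybi(-21^(1/3)*z/3), z)


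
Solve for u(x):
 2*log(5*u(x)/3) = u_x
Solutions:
 Integral(1/(-log(_y) - log(5) + log(3)), (_y, u(x)))/2 = C1 - x


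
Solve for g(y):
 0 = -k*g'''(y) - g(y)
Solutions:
 g(y) = C1*exp(y*(-1/k)^(1/3)) + C2*exp(y*(-1/k)^(1/3)*(-1 + sqrt(3)*I)/2) + C3*exp(-y*(-1/k)^(1/3)*(1 + sqrt(3)*I)/2)


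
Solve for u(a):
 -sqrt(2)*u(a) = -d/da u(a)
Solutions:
 u(a) = C1*exp(sqrt(2)*a)


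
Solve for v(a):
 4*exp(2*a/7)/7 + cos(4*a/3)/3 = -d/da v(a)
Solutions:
 v(a) = C1 - 2*exp(2*a/7) - sin(4*a/3)/4


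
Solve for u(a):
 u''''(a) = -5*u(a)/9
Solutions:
 u(a) = (C1*sin(5^(1/4)*sqrt(6)*a/6) + C2*cos(5^(1/4)*sqrt(6)*a/6))*exp(-5^(1/4)*sqrt(6)*a/6) + (C3*sin(5^(1/4)*sqrt(6)*a/6) + C4*cos(5^(1/4)*sqrt(6)*a/6))*exp(5^(1/4)*sqrt(6)*a/6)


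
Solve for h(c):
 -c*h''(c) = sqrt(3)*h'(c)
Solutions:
 h(c) = C1 + C2*c^(1 - sqrt(3))


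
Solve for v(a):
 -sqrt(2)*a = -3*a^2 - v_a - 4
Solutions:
 v(a) = C1 - a^3 + sqrt(2)*a^2/2 - 4*a


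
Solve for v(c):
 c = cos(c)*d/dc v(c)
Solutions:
 v(c) = C1 + Integral(c/cos(c), c)


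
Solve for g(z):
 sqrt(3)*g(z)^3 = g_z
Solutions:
 g(z) = -sqrt(2)*sqrt(-1/(C1 + sqrt(3)*z))/2
 g(z) = sqrt(2)*sqrt(-1/(C1 + sqrt(3)*z))/2


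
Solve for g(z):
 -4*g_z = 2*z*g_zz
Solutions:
 g(z) = C1 + C2/z


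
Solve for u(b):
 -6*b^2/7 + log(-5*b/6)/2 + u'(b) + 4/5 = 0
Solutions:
 u(b) = C1 + 2*b^3/7 - b*log(-b)/2 + b*(-5*log(5) - 3 + 5*log(6))/10


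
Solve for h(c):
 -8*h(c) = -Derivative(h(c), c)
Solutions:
 h(c) = C1*exp(8*c)


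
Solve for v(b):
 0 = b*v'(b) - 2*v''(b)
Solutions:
 v(b) = C1 + C2*erfi(b/2)


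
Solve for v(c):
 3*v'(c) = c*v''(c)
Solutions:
 v(c) = C1 + C2*c^4


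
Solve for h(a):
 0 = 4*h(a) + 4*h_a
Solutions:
 h(a) = C1*exp(-a)


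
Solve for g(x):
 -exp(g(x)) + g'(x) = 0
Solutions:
 g(x) = log(-1/(C1 + x))


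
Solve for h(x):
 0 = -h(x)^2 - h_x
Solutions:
 h(x) = 1/(C1 + x)


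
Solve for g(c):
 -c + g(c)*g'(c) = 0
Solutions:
 g(c) = -sqrt(C1 + c^2)
 g(c) = sqrt(C1 + c^2)


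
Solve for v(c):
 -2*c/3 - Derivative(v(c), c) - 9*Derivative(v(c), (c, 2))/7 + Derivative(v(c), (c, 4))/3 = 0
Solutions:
 v(c) = C1 + C2*exp(-c*(6*3^(2/3)*98^(1/3)/(sqrt(133) + 49)^(1/3) + 84^(1/3)*(sqrt(133) + 49)^(1/3))/28)*sin(3^(1/6)*c*(-28^(1/3)*3^(2/3)*(sqrt(133) + 49)^(1/3) + 18*98^(1/3)/(sqrt(133) + 49)^(1/3))/28) + C3*exp(-c*(6*3^(2/3)*98^(1/3)/(sqrt(133) + 49)^(1/3) + 84^(1/3)*(sqrt(133) + 49)^(1/3))/28)*cos(3^(1/6)*c*(-28^(1/3)*3^(2/3)*(sqrt(133) + 49)^(1/3) + 18*98^(1/3)/(sqrt(133) + 49)^(1/3))/28) + C4*exp(c*(6*3^(2/3)*98^(1/3)/(sqrt(133) + 49)^(1/3) + 84^(1/3)*(sqrt(133) + 49)^(1/3))/14) - c^2/3 + 6*c/7


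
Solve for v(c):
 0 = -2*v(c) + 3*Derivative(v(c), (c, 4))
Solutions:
 v(c) = C1*exp(-2^(1/4)*3^(3/4)*c/3) + C2*exp(2^(1/4)*3^(3/4)*c/3) + C3*sin(2^(1/4)*3^(3/4)*c/3) + C4*cos(2^(1/4)*3^(3/4)*c/3)


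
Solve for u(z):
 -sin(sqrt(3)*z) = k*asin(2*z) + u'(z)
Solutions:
 u(z) = C1 - k*(z*asin(2*z) + sqrt(1 - 4*z^2)/2) + sqrt(3)*cos(sqrt(3)*z)/3


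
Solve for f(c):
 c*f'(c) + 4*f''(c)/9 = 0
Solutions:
 f(c) = C1 + C2*erf(3*sqrt(2)*c/4)


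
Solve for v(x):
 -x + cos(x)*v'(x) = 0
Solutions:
 v(x) = C1 + Integral(x/cos(x), x)


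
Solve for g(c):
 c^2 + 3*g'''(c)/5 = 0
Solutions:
 g(c) = C1 + C2*c + C3*c^2 - c^5/36


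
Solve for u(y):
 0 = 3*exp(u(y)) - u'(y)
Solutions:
 u(y) = log(-1/(C1 + 3*y))


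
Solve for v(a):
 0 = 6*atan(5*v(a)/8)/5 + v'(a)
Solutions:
 Integral(1/atan(5*_y/8), (_y, v(a))) = C1 - 6*a/5


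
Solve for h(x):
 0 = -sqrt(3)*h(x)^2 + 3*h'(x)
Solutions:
 h(x) = -3/(C1 + sqrt(3)*x)


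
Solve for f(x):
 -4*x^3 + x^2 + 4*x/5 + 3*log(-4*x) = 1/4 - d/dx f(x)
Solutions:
 f(x) = C1 + x^4 - x^3/3 - 2*x^2/5 - 3*x*log(-x) + x*(13/4 - 6*log(2))


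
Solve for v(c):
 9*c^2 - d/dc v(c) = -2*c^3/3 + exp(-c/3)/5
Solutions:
 v(c) = C1 + c^4/6 + 3*c^3 + 3*exp(-c/3)/5


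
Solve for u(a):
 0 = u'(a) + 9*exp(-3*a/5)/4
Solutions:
 u(a) = C1 + 15*exp(-3*a/5)/4


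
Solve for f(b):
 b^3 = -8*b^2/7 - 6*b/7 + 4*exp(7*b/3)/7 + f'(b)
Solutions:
 f(b) = C1 + b^4/4 + 8*b^3/21 + 3*b^2/7 - 12*exp(7*b/3)/49


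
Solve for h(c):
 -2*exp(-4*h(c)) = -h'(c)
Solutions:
 h(c) = log(-I*(C1 + 8*c)^(1/4))
 h(c) = log(I*(C1 + 8*c)^(1/4))
 h(c) = log(-(C1 + 8*c)^(1/4))
 h(c) = log(C1 + 8*c)/4


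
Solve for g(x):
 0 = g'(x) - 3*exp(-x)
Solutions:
 g(x) = C1 - 3*exp(-x)


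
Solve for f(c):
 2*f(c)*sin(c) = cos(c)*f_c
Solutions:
 f(c) = C1/cos(c)^2


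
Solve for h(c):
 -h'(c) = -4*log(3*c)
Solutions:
 h(c) = C1 + 4*c*log(c) - 4*c + c*log(81)


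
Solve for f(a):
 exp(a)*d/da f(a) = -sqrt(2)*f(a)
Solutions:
 f(a) = C1*exp(sqrt(2)*exp(-a))


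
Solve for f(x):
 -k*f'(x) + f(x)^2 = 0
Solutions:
 f(x) = -k/(C1*k + x)


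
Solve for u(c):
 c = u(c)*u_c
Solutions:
 u(c) = -sqrt(C1 + c^2)
 u(c) = sqrt(C1 + c^2)


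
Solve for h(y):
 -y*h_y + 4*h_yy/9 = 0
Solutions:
 h(y) = C1 + C2*erfi(3*sqrt(2)*y/4)


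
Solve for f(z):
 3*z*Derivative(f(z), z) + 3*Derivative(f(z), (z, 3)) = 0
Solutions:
 f(z) = C1 + Integral(C2*airyai(-z) + C3*airybi(-z), z)


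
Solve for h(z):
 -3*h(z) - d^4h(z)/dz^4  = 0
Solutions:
 h(z) = (C1*sin(sqrt(2)*3^(1/4)*z/2) + C2*cos(sqrt(2)*3^(1/4)*z/2))*exp(-sqrt(2)*3^(1/4)*z/2) + (C3*sin(sqrt(2)*3^(1/4)*z/2) + C4*cos(sqrt(2)*3^(1/4)*z/2))*exp(sqrt(2)*3^(1/4)*z/2)


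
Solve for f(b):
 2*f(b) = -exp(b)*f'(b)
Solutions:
 f(b) = C1*exp(2*exp(-b))


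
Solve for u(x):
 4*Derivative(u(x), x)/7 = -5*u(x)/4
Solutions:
 u(x) = C1*exp(-35*x/16)


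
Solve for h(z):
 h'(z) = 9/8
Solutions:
 h(z) = C1 + 9*z/8


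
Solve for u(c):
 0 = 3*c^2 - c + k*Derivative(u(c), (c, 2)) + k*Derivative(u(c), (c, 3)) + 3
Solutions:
 u(c) = C1 + C2*c + C3*exp(-c) - c^4/(4*k) + 7*c^3/(6*k) - 5*c^2/k


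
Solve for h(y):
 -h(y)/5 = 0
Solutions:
 h(y) = 0


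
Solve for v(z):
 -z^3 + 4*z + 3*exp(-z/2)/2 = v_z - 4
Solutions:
 v(z) = C1 - z^4/4 + 2*z^2 + 4*z - 3*exp(-z/2)


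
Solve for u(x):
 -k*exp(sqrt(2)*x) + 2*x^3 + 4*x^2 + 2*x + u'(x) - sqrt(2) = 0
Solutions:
 u(x) = C1 + sqrt(2)*k*exp(sqrt(2)*x)/2 - x^4/2 - 4*x^3/3 - x^2 + sqrt(2)*x


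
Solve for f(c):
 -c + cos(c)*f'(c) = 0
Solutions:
 f(c) = C1 + Integral(c/cos(c), c)


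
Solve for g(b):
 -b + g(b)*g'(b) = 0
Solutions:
 g(b) = -sqrt(C1 + b^2)
 g(b) = sqrt(C1 + b^2)


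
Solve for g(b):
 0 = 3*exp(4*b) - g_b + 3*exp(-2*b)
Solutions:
 g(b) = C1 + 3*exp(4*b)/4 - 3*exp(-2*b)/2


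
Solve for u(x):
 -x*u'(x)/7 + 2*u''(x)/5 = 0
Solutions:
 u(x) = C1 + C2*erfi(sqrt(35)*x/14)


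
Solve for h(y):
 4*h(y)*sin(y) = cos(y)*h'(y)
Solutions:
 h(y) = C1/cos(y)^4


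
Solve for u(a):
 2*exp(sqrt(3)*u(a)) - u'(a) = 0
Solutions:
 u(a) = sqrt(3)*(2*log(-1/(C1 + 2*a)) - log(3))/6


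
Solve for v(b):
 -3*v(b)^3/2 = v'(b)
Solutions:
 v(b) = -sqrt(-1/(C1 - 3*b))
 v(b) = sqrt(-1/(C1 - 3*b))


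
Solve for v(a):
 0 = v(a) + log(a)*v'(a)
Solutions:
 v(a) = C1*exp(-li(a))


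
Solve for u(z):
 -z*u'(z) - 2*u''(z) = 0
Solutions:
 u(z) = C1 + C2*erf(z/2)


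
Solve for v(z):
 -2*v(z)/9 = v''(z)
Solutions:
 v(z) = C1*sin(sqrt(2)*z/3) + C2*cos(sqrt(2)*z/3)


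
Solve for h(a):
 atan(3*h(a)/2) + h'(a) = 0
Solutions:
 Integral(1/atan(3*_y/2), (_y, h(a))) = C1 - a


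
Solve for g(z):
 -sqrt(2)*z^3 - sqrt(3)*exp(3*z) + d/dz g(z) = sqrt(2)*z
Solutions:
 g(z) = C1 + sqrt(2)*z^4/4 + sqrt(2)*z^2/2 + sqrt(3)*exp(3*z)/3


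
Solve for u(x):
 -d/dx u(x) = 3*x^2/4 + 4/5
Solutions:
 u(x) = C1 - x^3/4 - 4*x/5


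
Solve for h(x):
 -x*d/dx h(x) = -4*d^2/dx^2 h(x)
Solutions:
 h(x) = C1 + C2*erfi(sqrt(2)*x/4)


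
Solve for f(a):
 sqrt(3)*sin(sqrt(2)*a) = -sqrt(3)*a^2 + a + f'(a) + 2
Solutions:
 f(a) = C1 + sqrt(3)*a^3/3 - a^2/2 - 2*a - sqrt(6)*cos(sqrt(2)*a)/2


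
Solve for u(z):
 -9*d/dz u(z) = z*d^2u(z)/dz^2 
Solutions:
 u(z) = C1 + C2/z^8


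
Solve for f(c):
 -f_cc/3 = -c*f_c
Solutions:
 f(c) = C1 + C2*erfi(sqrt(6)*c/2)


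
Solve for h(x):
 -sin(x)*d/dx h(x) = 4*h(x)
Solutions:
 h(x) = C1*(cos(x)^2 + 2*cos(x) + 1)/(cos(x)^2 - 2*cos(x) + 1)


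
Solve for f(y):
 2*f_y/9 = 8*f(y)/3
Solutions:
 f(y) = C1*exp(12*y)


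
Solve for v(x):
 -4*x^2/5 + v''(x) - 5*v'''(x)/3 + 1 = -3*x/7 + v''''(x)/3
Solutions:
 v(x) = C1 + C2*x + C3*exp(x*(-5 + sqrt(37))/2) + C4*exp(-x*(5 + sqrt(37))/2) + x^4/15 + 47*x^3/126 + 514*x^2/315


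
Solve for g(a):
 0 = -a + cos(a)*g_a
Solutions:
 g(a) = C1 + Integral(a/cos(a), a)


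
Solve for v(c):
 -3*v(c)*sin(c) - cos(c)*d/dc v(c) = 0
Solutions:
 v(c) = C1*cos(c)^3


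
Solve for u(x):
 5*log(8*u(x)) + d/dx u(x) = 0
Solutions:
 Integral(1/(log(_y) + 3*log(2)), (_y, u(x)))/5 = C1 - x


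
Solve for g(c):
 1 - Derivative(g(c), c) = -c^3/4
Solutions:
 g(c) = C1 + c^4/16 + c


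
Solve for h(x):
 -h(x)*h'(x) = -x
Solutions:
 h(x) = -sqrt(C1 + x^2)
 h(x) = sqrt(C1 + x^2)


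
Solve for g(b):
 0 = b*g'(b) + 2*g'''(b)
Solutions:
 g(b) = C1 + Integral(C2*airyai(-2^(2/3)*b/2) + C3*airybi(-2^(2/3)*b/2), b)


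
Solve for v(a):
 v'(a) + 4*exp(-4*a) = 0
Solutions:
 v(a) = C1 + exp(-4*a)


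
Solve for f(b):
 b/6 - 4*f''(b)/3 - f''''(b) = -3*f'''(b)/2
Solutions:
 f(b) = C1 + C2*b + b^3/48 + 9*b^2/128 + (C3*sin(sqrt(111)*b/12) + C4*cos(sqrt(111)*b/12))*exp(3*b/4)


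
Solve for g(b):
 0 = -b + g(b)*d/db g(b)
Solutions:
 g(b) = -sqrt(C1 + b^2)
 g(b) = sqrt(C1 + b^2)


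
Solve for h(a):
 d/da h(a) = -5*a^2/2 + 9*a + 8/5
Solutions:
 h(a) = C1 - 5*a^3/6 + 9*a^2/2 + 8*a/5


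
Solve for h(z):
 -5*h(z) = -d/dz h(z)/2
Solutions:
 h(z) = C1*exp(10*z)


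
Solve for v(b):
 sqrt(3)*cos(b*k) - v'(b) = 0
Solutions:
 v(b) = C1 + sqrt(3)*sin(b*k)/k


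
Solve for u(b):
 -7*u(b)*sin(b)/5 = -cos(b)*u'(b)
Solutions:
 u(b) = C1/cos(b)^(7/5)


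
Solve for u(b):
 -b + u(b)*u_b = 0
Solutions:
 u(b) = -sqrt(C1 + b^2)
 u(b) = sqrt(C1 + b^2)


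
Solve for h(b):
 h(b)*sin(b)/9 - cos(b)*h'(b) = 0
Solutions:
 h(b) = C1/cos(b)^(1/9)


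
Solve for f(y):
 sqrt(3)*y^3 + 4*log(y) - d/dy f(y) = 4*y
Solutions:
 f(y) = C1 + sqrt(3)*y^4/4 - 2*y^2 + 4*y*log(y) - 4*y


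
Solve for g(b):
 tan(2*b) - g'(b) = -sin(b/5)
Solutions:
 g(b) = C1 - log(cos(2*b))/2 - 5*cos(b/5)


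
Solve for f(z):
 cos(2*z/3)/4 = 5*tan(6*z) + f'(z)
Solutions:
 f(z) = C1 + 5*log(cos(6*z))/6 + 3*sin(2*z/3)/8


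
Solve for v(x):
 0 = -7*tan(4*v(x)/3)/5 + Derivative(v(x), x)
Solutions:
 v(x) = -3*asin(C1*exp(28*x/15))/4 + 3*pi/4
 v(x) = 3*asin(C1*exp(28*x/15))/4


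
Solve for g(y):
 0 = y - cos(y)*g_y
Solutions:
 g(y) = C1 + Integral(y/cos(y), y)


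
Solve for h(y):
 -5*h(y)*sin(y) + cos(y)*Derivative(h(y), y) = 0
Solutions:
 h(y) = C1/cos(y)^5


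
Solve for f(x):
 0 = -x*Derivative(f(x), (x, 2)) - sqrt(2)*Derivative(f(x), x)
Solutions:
 f(x) = C1 + C2*x^(1 - sqrt(2))


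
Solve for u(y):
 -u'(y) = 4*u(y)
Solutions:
 u(y) = C1*exp(-4*y)


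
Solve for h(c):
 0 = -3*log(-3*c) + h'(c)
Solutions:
 h(c) = C1 + 3*c*log(-c) + 3*c*(-1 + log(3))


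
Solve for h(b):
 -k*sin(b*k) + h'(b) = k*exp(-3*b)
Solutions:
 h(b) = C1 - k*exp(-3*b)/3 - cos(b*k)


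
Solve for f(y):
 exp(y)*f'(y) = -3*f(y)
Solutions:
 f(y) = C1*exp(3*exp(-y))


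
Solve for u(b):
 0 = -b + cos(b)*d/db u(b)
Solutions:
 u(b) = C1 + Integral(b/cos(b), b)


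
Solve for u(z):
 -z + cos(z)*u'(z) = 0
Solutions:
 u(z) = C1 + Integral(z/cos(z), z)


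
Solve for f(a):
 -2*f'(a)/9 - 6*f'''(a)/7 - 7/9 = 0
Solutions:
 f(a) = C1 + C2*sin(sqrt(21)*a/9) + C3*cos(sqrt(21)*a/9) - 7*a/2


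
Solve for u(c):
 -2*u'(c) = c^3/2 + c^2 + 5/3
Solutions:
 u(c) = C1 - c^4/16 - c^3/6 - 5*c/6


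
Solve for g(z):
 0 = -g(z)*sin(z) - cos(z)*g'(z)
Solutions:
 g(z) = C1*cos(z)


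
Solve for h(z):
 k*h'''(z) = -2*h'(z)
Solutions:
 h(z) = C1 + C2*exp(-sqrt(2)*z*sqrt(-1/k)) + C3*exp(sqrt(2)*z*sqrt(-1/k))


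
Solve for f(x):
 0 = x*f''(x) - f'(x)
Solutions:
 f(x) = C1 + C2*x^2


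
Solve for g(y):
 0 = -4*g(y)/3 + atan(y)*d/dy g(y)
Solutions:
 g(y) = C1*exp(4*Integral(1/atan(y), y)/3)


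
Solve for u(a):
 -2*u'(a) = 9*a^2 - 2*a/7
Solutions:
 u(a) = C1 - 3*a^3/2 + a^2/14


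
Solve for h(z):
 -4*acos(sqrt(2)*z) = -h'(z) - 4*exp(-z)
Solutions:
 h(z) = C1 + 4*z*acos(sqrt(2)*z) - 2*sqrt(2)*sqrt(1 - 2*z^2) + 4*exp(-z)


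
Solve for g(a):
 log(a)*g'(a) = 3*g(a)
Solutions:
 g(a) = C1*exp(3*li(a))


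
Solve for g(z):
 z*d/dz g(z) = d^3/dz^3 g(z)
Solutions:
 g(z) = C1 + Integral(C2*airyai(z) + C3*airybi(z), z)


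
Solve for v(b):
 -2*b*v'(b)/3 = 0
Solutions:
 v(b) = C1


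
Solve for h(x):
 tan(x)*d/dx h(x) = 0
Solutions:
 h(x) = C1


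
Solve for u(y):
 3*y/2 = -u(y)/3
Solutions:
 u(y) = -9*y/2


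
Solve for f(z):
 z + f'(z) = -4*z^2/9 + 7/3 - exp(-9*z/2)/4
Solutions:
 f(z) = C1 - 4*z^3/27 - z^2/2 + 7*z/3 + exp(-9*z/2)/18


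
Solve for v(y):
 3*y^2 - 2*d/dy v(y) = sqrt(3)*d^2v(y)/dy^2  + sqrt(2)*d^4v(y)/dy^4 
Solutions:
 v(y) = C1 + C2*exp(y*(-6^(5/6)/(3*sqrt(2) + sqrt(sqrt(6) + 18))^(1/3) + 6^(2/3)*(3*sqrt(2) + sqrt(sqrt(6) + 18))^(1/3))/12)*sin(y*(2^(5/6)*3^(1/3)/(3*sqrt(2) + sqrt(sqrt(6) + 18))^(1/3) + 2^(2/3)*3^(1/6)*(3*sqrt(2) + sqrt(sqrt(6) + 18))^(1/3))/4) + C3*exp(y*(-6^(5/6)/(3*sqrt(2) + sqrt(sqrt(6) + 18))^(1/3) + 6^(2/3)*(3*sqrt(2) + sqrt(sqrt(6) + 18))^(1/3))/12)*cos(y*(2^(5/6)*3^(1/3)/(3*sqrt(2) + sqrt(sqrt(6) + 18))^(1/3) + 2^(2/3)*3^(1/6)*(3*sqrt(2) + sqrt(sqrt(6) + 18))^(1/3))/4) + C4*exp(-y*(-6^(5/6)/(3*sqrt(2) + sqrt(sqrt(6) + 18))^(1/3) + 6^(2/3)*(3*sqrt(2) + sqrt(sqrt(6) + 18))^(1/3))/6) + y^3/2 - 3*sqrt(3)*y^2/4 + 9*y/4


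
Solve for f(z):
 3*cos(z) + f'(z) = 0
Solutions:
 f(z) = C1 - 3*sin(z)


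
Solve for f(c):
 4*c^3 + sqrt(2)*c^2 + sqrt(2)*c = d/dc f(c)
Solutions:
 f(c) = C1 + c^4 + sqrt(2)*c^3/3 + sqrt(2)*c^2/2


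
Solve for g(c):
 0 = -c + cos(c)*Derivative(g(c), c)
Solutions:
 g(c) = C1 + Integral(c/cos(c), c)


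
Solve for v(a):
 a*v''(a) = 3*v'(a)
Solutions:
 v(a) = C1 + C2*a^4


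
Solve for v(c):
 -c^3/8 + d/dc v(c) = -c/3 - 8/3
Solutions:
 v(c) = C1 + c^4/32 - c^2/6 - 8*c/3


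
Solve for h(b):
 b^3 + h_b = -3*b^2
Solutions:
 h(b) = C1 - b^4/4 - b^3


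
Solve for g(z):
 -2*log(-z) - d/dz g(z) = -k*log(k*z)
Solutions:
 g(z) = C1 + z*(k - 2)*log(-z) + z*(k*log(-k) - k + 2)


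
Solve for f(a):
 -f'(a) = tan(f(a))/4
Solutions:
 f(a) = pi - asin(C1*exp(-a/4))
 f(a) = asin(C1*exp(-a/4))


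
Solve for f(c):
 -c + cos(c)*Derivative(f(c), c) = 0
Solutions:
 f(c) = C1 + Integral(c/cos(c), c)


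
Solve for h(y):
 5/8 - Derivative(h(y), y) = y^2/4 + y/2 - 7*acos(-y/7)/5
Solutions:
 h(y) = C1 - y^3/12 - y^2/4 + 7*y*acos(-y/7)/5 + 5*y/8 + 7*sqrt(49 - y^2)/5


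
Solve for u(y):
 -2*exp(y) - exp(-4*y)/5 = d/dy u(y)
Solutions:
 u(y) = C1 - 2*exp(y) + exp(-4*y)/20


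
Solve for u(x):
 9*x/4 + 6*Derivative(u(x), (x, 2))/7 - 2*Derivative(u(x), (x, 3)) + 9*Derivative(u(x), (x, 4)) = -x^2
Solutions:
 u(x) = C1 + C2*x - 7*x^4/72 - 581*x^3/432 + 1225*x^2/432 + (C3*sin(sqrt(329)*x/63) + C4*cos(sqrt(329)*x/63))*exp(x/9)


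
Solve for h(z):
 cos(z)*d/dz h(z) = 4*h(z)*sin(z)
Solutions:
 h(z) = C1/cos(z)^4


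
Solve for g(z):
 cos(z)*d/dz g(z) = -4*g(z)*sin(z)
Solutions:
 g(z) = C1*cos(z)^4


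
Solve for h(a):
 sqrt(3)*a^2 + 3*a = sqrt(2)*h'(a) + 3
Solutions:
 h(a) = C1 + sqrt(6)*a^3/6 + 3*sqrt(2)*a^2/4 - 3*sqrt(2)*a/2


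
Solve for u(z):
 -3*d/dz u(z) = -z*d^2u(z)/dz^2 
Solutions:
 u(z) = C1 + C2*z^4


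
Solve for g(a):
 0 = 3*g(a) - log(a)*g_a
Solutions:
 g(a) = C1*exp(3*li(a))


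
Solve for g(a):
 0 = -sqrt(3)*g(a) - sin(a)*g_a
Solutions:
 g(a) = C1*(cos(a) + 1)^(sqrt(3)/2)/(cos(a) - 1)^(sqrt(3)/2)


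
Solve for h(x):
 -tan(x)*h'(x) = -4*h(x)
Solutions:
 h(x) = C1*sin(x)^4


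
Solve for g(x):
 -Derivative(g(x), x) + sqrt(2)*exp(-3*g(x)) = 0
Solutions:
 g(x) = log(C1 + 3*sqrt(2)*x)/3
 g(x) = log((-3^(1/3) - 3^(5/6)*I)*(C1 + sqrt(2)*x)^(1/3)/2)
 g(x) = log((-3^(1/3) + 3^(5/6)*I)*(C1 + sqrt(2)*x)^(1/3)/2)


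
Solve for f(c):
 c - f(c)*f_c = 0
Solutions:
 f(c) = -sqrt(C1 + c^2)
 f(c) = sqrt(C1 + c^2)


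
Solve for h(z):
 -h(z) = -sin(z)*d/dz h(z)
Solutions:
 h(z) = C1*sqrt(cos(z) - 1)/sqrt(cos(z) + 1)


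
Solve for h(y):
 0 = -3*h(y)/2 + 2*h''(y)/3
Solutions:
 h(y) = C1*exp(-3*y/2) + C2*exp(3*y/2)


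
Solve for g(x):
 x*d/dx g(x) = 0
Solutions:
 g(x) = C1


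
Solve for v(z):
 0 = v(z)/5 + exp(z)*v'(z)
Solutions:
 v(z) = C1*exp(exp(-z)/5)


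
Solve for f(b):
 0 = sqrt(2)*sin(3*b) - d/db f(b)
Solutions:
 f(b) = C1 - sqrt(2)*cos(3*b)/3


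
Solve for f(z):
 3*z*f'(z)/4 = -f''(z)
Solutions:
 f(z) = C1 + C2*erf(sqrt(6)*z/4)


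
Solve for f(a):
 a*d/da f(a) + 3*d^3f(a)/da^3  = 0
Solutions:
 f(a) = C1 + Integral(C2*airyai(-3^(2/3)*a/3) + C3*airybi(-3^(2/3)*a/3), a)


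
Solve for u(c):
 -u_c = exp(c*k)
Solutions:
 u(c) = C1 - exp(c*k)/k


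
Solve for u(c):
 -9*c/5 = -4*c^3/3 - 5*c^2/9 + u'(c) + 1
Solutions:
 u(c) = C1 + c^4/3 + 5*c^3/27 - 9*c^2/10 - c


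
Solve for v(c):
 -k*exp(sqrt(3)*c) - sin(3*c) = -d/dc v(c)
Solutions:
 v(c) = C1 + sqrt(3)*k*exp(sqrt(3)*c)/3 - cos(3*c)/3


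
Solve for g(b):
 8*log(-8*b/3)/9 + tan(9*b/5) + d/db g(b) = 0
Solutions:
 g(b) = C1 - 8*b*log(-b)/9 - 8*b*log(2)/3 + 8*b/9 + 8*b*log(3)/9 + 5*log(cos(9*b/5))/9


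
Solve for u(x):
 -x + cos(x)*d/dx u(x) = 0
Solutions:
 u(x) = C1 + Integral(x/cos(x), x)


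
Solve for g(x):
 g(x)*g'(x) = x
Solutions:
 g(x) = -sqrt(C1 + x^2)
 g(x) = sqrt(C1 + x^2)


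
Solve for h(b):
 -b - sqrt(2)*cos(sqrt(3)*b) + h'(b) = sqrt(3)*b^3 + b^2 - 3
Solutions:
 h(b) = C1 + sqrt(3)*b^4/4 + b^3/3 + b^2/2 - 3*b + sqrt(6)*sin(sqrt(3)*b)/3


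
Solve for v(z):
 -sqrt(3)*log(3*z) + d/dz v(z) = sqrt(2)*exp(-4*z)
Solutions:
 v(z) = C1 + sqrt(3)*z*log(z) + sqrt(3)*z*(-1 + log(3)) - sqrt(2)*exp(-4*z)/4


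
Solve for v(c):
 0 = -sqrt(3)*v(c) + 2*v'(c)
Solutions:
 v(c) = C1*exp(sqrt(3)*c/2)


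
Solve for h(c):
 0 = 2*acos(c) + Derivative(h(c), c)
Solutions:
 h(c) = C1 - 2*c*acos(c) + 2*sqrt(1 - c^2)


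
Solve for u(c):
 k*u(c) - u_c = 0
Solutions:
 u(c) = C1*exp(c*k)


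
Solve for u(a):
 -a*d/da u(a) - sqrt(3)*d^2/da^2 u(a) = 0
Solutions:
 u(a) = C1 + C2*erf(sqrt(2)*3^(3/4)*a/6)


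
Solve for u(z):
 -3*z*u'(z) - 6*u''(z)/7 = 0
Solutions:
 u(z) = C1 + C2*erf(sqrt(7)*z/2)


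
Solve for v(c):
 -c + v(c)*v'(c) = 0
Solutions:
 v(c) = -sqrt(C1 + c^2)
 v(c) = sqrt(C1 + c^2)


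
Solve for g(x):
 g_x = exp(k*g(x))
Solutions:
 g(x) = Piecewise((log(-1/(C1*k + k*x))/k, Ne(k, 0)), (nan, True))
 g(x) = Piecewise((C1 + x, Eq(k, 0)), (nan, True))


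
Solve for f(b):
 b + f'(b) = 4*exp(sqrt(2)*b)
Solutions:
 f(b) = C1 - b^2/2 + 2*sqrt(2)*exp(sqrt(2)*b)


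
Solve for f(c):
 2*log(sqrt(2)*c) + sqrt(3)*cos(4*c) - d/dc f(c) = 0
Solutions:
 f(c) = C1 + 2*c*log(c) - 2*c + c*log(2) + sqrt(3)*sin(4*c)/4


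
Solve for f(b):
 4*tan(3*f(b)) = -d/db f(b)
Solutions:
 f(b) = -asin(C1*exp(-12*b))/3 + pi/3
 f(b) = asin(C1*exp(-12*b))/3


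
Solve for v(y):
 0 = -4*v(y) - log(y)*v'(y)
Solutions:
 v(y) = C1*exp(-4*li(y))


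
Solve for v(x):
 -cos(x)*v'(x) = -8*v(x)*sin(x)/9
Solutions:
 v(x) = C1/cos(x)^(8/9)


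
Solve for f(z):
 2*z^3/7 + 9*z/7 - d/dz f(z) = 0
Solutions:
 f(z) = C1 + z^4/14 + 9*z^2/14


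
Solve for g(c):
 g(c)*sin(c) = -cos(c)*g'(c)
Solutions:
 g(c) = C1*cos(c)


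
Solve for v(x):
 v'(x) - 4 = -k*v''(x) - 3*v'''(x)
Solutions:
 v(x) = C1 + C2*exp(x*(-k + sqrt(k^2 - 12))/6) + C3*exp(-x*(k + sqrt(k^2 - 12))/6) + 4*x


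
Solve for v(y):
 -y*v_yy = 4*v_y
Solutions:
 v(y) = C1 + C2/y^3


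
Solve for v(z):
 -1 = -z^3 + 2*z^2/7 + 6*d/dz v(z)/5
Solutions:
 v(z) = C1 + 5*z^4/24 - 5*z^3/63 - 5*z/6


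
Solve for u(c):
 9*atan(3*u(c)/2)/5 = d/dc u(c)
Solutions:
 Integral(1/atan(3*_y/2), (_y, u(c))) = C1 + 9*c/5


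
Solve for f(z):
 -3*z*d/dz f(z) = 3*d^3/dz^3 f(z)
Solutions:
 f(z) = C1 + Integral(C2*airyai(-z) + C3*airybi(-z), z)


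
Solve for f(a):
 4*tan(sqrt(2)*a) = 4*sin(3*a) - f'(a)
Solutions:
 f(a) = C1 + 2*sqrt(2)*log(cos(sqrt(2)*a)) - 4*cos(3*a)/3


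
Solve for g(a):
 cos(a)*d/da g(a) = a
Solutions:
 g(a) = C1 + Integral(a/cos(a), a)


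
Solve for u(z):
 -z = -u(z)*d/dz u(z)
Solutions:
 u(z) = -sqrt(C1 + z^2)
 u(z) = sqrt(C1 + z^2)


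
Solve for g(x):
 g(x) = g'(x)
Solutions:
 g(x) = C1*exp(x)


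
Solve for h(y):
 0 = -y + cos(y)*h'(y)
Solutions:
 h(y) = C1 + Integral(y/cos(y), y)


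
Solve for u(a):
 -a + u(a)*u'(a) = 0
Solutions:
 u(a) = -sqrt(C1 + a^2)
 u(a) = sqrt(C1 + a^2)


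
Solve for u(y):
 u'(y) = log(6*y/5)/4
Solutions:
 u(y) = C1 + y*log(y)/4 - y*log(5)/4 - y/4 + y*log(6)/4


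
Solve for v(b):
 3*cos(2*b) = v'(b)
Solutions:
 v(b) = C1 + 3*sin(2*b)/2


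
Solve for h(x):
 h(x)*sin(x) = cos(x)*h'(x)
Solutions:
 h(x) = C1/cos(x)


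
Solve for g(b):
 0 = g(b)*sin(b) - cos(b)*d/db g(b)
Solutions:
 g(b) = C1/cos(b)


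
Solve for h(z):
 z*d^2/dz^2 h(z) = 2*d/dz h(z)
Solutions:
 h(z) = C1 + C2*z^3


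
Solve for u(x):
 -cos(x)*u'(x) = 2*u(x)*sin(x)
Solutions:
 u(x) = C1*cos(x)^2


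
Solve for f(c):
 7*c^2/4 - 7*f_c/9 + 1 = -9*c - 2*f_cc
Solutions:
 f(c) = C1 + C2*exp(7*c/18) + 3*c^3/4 + 81*c^2/7 + 2979*c/49


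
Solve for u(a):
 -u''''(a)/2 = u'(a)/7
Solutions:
 u(a) = C1 + C4*exp(-2^(1/3)*7^(2/3)*a/7) + (C2*sin(2^(1/3)*sqrt(3)*7^(2/3)*a/14) + C3*cos(2^(1/3)*sqrt(3)*7^(2/3)*a/14))*exp(2^(1/3)*7^(2/3)*a/14)


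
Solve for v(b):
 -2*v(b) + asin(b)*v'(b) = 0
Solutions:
 v(b) = C1*exp(2*Integral(1/asin(b), b))


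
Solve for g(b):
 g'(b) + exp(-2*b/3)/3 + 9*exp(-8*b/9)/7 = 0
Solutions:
 g(b) = C1 + exp(-2*b/3)/2 + 81*exp(-8*b/9)/56


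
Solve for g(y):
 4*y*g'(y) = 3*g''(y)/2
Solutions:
 g(y) = C1 + C2*erfi(2*sqrt(3)*y/3)


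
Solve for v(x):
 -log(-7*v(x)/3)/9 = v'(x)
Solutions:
 9*Integral(1/(log(-_y) - log(3) + log(7)), (_y, v(x))) = C1 - x


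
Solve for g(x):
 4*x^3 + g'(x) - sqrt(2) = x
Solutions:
 g(x) = C1 - x^4 + x^2/2 + sqrt(2)*x


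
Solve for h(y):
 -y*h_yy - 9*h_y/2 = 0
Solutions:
 h(y) = C1 + C2/y^(7/2)


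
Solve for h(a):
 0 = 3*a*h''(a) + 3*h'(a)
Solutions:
 h(a) = C1 + C2*log(a)


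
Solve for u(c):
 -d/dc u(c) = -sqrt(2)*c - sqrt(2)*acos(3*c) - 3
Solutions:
 u(c) = C1 + sqrt(2)*c^2/2 + 3*c + sqrt(2)*(c*acos(3*c) - sqrt(1 - 9*c^2)/3)


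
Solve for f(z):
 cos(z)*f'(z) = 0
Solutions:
 f(z) = C1


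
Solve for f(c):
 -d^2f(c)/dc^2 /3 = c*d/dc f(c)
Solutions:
 f(c) = C1 + C2*erf(sqrt(6)*c/2)


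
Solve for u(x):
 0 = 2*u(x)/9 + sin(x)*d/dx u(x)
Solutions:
 u(x) = C1*(cos(x) + 1)^(1/9)/(cos(x) - 1)^(1/9)


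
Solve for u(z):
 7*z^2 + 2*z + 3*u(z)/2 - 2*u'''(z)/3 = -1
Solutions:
 u(z) = C3*exp(2^(1/3)*3^(2/3)*z/2) - 14*z^2/3 - 4*z/3 + (C1*sin(3*2^(1/3)*3^(1/6)*z/4) + C2*cos(3*2^(1/3)*3^(1/6)*z/4))*exp(-2^(1/3)*3^(2/3)*z/4) - 2/3


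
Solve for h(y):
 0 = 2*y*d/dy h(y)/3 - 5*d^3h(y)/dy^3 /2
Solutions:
 h(y) = C1 + Integral(C2*airyai(30^(2/3)*y/15) + C3*airybi(30^(2/3)*y/15), y)


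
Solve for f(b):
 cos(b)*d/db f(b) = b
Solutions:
 f(b) = C1 + Integral(b/cos(b), b)


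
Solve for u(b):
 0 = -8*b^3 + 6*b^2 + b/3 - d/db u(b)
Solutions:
 u(b) = C1 - 2*b^4 + 2*b^3 + b^2/6


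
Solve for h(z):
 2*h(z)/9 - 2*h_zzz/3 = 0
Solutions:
 h(z) = C3*exp(3^(2/3)*z/3) + (C1*sin(3^(1/6)*z/2) + C2*cos(3^(1/6)*z/2))*exp(-3^(2/3)*z/6)


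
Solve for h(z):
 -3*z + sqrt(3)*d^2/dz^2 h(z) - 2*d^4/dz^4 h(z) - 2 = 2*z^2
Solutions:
 h(z) = C1 + C2*z + C3*exp(-sqrt(2)*3^(1/4)*z/2) + C4*exp(sqrt(2)*3^(1/4)*z/2) + sqrt(3)*z^4/18 + sqrt(3)*z^3/6 + z^2*(sqrt(3) + 4)/3


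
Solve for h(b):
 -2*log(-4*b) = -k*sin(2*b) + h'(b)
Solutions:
 h(b) = C1 - 2*b*log(-b) - 4*b*log(2) + 2*b - k*cos(2*b)/2


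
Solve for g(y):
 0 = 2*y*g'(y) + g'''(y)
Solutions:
 g(y) = C1 + Integral(C2*airyai(-2^(1/3)*y) + C3*airybi(-2^(1/3)*y), y)


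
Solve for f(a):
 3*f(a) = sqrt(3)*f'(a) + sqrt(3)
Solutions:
 f(a) = C1*exp(sqrt(3)*a) + sqrt(3)/3


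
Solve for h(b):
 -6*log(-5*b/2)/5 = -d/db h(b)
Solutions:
 h(b) = C1 + 6*b*log(-b)/5 + 6*b*(-1 - log(2) + log(5))/5


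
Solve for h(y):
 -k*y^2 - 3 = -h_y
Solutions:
 h(y) = C1 + k*y^3/3 + 3*y


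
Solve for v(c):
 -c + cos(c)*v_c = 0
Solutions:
 v(c) = C1 + Integral(c/cos(c), c)


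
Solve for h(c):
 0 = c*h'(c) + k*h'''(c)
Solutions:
 h(c) = C1 + Integral(C2*airyai(c*(-1/k)^(1/3)) + C3*airybi(c*(-1/k)^(1/3)), c)


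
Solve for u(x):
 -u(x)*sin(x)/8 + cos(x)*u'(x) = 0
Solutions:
 u(x) = C1/cos(x)^(1/8)


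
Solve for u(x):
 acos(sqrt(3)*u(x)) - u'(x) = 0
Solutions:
 Integral(1/acos(sqrt(3)*_y), (_y, u(x))) = C1 + x


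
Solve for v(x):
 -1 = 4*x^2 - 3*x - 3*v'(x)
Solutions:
 v(x) = C1 + 4*x^3/9 - x^2/2 + x/3


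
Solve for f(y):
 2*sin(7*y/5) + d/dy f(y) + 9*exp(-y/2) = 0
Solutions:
 f(y) = C1 + 10*cos(7*y/5)/7 + 18*exp(-y/2)


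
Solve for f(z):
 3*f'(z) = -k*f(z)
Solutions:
 f(z) = C1*exp(-k*z/3)


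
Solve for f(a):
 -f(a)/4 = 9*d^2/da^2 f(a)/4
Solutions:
 f(a) = C1*sin(a/3) + C2*cos(a/3)


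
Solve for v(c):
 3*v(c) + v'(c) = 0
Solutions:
 v(c) = C1*exp(-3*c)


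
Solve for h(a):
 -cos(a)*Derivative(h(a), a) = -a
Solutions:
 h(a) = C1 + Integral(a/cos(a), a)


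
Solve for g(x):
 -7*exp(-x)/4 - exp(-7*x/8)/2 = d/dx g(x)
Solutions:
 g(x) = C1 + 7*exp(-x)/4 + 4*exp(-7*x/8)/7


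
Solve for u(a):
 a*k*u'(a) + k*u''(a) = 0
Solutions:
 u(a) = C1 + C2*erf(sqrt(2)*a/2)


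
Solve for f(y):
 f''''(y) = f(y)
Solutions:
 f(y) = C1*exp(-y) + C2*exp(y) + C3*sin(y) + C4*cos(y)


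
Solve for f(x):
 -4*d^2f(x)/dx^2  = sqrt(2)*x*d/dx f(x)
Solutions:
 f(x) = C1 + C2*erf(2^(3/4)*x/4)


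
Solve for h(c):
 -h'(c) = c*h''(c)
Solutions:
 h(c) = C1 + C2*log(c)


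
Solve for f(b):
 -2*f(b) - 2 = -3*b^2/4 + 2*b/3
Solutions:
 f(b) = 3*b^2/8 - b/3 - 1


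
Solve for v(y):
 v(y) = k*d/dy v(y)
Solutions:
 v(y) = C1*exp(y/k)


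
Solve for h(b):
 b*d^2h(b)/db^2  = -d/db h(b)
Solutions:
 h(b) = C1 + C2*log(b)


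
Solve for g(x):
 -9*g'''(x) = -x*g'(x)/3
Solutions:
 g(x) = C1 + Integral(C2*airyai(x/3) + C3*airybi(x/3), x)


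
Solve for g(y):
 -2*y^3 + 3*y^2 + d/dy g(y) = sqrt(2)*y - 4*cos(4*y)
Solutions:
 g(y) = C1 + y^4/2 - y^3 + sqrt(2)*y^2/2 - sin(4*y)


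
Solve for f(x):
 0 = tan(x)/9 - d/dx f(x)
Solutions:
 f(x) = C1 - log(cos(x))/9


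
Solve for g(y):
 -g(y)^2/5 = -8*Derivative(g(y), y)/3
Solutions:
 g(y) = -40/(C1 + 3*y)


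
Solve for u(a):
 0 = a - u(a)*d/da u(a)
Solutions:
 u(a) = -sqrt(C1 + a^2)
 u(a) = sqrt(C1 + a^2)


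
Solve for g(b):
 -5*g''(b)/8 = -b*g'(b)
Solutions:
 g(b) = C1 + C2*erfi(2*sqrt(5)*b/5)


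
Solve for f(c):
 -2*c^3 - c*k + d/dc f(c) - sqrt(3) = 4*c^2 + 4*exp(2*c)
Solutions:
 f(c) = C1 + c^4/2 + 4*c^3/3 + c^2*k/2 + sqrt(3)*c + 2*exp(2*c)


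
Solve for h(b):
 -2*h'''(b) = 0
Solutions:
 h(b) = C1 + C2*b + C3*b^2


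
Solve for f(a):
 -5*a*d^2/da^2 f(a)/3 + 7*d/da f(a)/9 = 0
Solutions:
 f(a) = C1 + C2*a^(22/15)


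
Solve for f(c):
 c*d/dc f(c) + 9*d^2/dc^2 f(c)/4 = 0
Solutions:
 f(c) = C1 + C2*erf(sqrt(2)*c/3)


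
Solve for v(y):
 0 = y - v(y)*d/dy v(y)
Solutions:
 v(y) = -sqrt(C1 + y^2)
 v(y) = sqrt(C1 + y^2)


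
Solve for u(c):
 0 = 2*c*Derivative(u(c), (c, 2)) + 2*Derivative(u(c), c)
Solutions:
 u(c) = C1 + C2*log(c)


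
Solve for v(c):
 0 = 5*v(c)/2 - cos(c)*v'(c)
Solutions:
 v(c) = C1*(sin(c) + 1)^(5/4)/(sin(c) - 1)^(5/4)


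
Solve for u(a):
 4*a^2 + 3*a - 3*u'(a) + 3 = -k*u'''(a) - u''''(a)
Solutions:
 u(a) = C1 + C2*exp(-a*(k^2/(k^3 + sqrt(-4*k^6 + (2*k^3 - 81)^2)/2 - 81/2)^(1/3) + k + (k^3 + sqrt(-4*k^6 + (2*k^3 - 81)^2)/2 - 81/2)^(1/3))/3) + C3*exp(a*(-4*k^2/((-1 + sqrt(3)*I)*(k^3 + sqrt(-4*k^6 + (2*k^3 - 81)^2)/2 - 81/2)^(1/3)) - 2*k + (k^3 + sqrt(-4*k^6 + (2*k^3 - 81)^2)/2 - 81/2)^(1/3) - sqrt(3)*I*(k^3 + sqrt(-4*k^6 + (2*k^3 - 81)^2)/2 - 81/2)^(1/3))/6) + C4*exp(a*(4*k^2/((1 + sqrt(3)*I)*(k^3 + sqrt(-4*k^6 + (2*k^3 - 81)^2)/2 - 81/2)^(1/3)) - 2*k + (k^3 + sqrt(-4*k^6 + (2*k^3 - 81)^2)/2 - 81/2)^(1/3) + sqrt(3)*I*(k^3 + sqrt(-4*k^6 + (2*k^3 - 81)^2)/2 - 81/2)^(1/3))/6) + 4*a^3/9 + a^2/2 + 8*a*k/9 + a
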